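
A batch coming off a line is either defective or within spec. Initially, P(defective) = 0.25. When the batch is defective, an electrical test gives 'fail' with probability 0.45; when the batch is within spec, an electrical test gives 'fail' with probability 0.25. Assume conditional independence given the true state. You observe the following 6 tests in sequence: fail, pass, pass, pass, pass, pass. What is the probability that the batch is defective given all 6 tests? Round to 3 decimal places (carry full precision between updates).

0.113

Each posterior becomes the prior for the next update.
After 'fail': P(defective) = 0.45·0.2500 / (0.45·0.2500 + 0.25·0.7500) ≈ 0.3750
After 'pass': P(defective) = 0.55·0.3750 / (0.55·0.3750 + 0.75·0.6250) ≈ 0.3056
After 'pass': P(defective) = 0.55·0.3056 / (0.55·0.3056 + 0.75·0.6944) ≈ 0.2440
After 'pass': P(defective) = 0.55·0.2440 / (0.55·0.2440 + 0.75·0.7560) ≈ 0.1913
After 'pass': P(defective) = 0.55·0.1913 / (0.55·0.1913 + 0.75·0.8087) ≈ 0.1479
After 'pass': P(defective) = 0.55·0.1479 / (0.55·0.1479 + 0.75·0.8521) ≈ 0.1129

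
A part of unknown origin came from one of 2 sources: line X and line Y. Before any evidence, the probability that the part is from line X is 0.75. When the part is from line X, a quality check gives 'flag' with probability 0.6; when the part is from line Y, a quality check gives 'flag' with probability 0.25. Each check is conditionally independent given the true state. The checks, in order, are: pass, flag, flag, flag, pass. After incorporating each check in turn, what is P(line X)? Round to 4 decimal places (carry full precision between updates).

0.9219

Apply Bayes' rule sequentially, carrying P(line X) forward.
After 'pass': P(line X) = 0.4·0.7500 / (0.4·0.7500 + 0.75·0.2500) ≈ 0.6154
After 'flag': P(line X) = 0.6·0.6154 / (0.6·0.6154 + 0.25·0.3846) ≈ 0.7934
After 'flag': P(line X) = 0.6·0.7934 / (0.6·0.7934 + 0.25·0.2066) ≈ 0.9021
After 'flag': P(line X) = 0.6·0.9021 / (0.6·0.9021 + 0.25·0.0979) ≈ 0.9567
After 'pass': P(line X) = 0.4·0.9567 / (0.4·0.9567 + 0.75·0.0433) ≈ 0.9219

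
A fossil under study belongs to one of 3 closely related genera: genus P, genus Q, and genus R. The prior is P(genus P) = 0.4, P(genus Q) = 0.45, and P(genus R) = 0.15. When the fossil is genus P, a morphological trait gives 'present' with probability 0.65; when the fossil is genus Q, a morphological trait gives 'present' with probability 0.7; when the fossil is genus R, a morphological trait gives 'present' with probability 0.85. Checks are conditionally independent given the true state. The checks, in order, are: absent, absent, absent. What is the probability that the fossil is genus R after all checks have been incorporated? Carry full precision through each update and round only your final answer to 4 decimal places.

After 'absent': normaliser = 0.35·0.4000 + 0.3·0.4500 + 0.15·0.1500; P(genus P) ≈ 0.4706, P(genus Q) ≈ 0.4538, P(genus R) ≈ 0.0756
After 'absent': normaliser = 0.35·0.4706 + 0.3·0.4538 + 0.15·0.0756; P(genus P) ≈ 0.5276, P(genus Q) ≈ 0.4361, P(genus R) ≈ 0.0363
After 'absent': normaliser = 0.35·0.5276 + 0.3·0.4361 + 0.15·0.0363; P(genus P) ≈ 0.5754, P(genus Q) ≈ 0.4076, P(genus R) ≈ 0.0170

0.0170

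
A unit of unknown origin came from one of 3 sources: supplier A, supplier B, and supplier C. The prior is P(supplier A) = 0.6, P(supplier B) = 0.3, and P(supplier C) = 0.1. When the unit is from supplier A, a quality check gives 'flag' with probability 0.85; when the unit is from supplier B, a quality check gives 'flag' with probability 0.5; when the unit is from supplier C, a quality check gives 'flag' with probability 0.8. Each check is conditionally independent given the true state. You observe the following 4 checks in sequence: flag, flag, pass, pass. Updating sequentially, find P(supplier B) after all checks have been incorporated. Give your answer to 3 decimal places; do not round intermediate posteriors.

0.604

After 'flag': normaliser = 0.85·0.6000 + 0.5·0.3000 + 0.8·0.1000; P(supplier A) ≈ 0.6892, P(supplier B) ≈ 0.2027, P(supplier C) ≈ 0.1081
After 'flag': normaliser = 0.85·0.6892 + 0.5·0.2027 + 0.8·0.1081; P(supplier A) ≈ 0.7572, P(supplier B) ≈ 0.1310, P(supplier C) ≈ 0.1118
After 'pass': normaliser = 0.15·0.7572 + 0.5·0.1310 + 0.2·0.1118; P(supplier A) ≈ 0.5638, P(supplier B) ≈ 0.3252, P(supplier C) ≈ 0.1110
After 'pass': normaliser = 0.15·0.5638 + 0.5·0.3252 + 0.2·0.1110; P(supplier A) ≈ 0.3140, P(supplier B) ≈ 0.6036, P(supplier C) ≈ 0.0824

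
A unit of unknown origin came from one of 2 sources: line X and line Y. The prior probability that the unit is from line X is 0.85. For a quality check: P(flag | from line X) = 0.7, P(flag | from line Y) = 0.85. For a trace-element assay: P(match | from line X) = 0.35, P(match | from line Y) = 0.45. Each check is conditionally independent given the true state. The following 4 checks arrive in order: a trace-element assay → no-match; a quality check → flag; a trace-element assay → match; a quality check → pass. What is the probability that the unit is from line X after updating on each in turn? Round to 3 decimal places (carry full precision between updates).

0.896

After a trace-element assay='no-match': P(line X) = 0.65·0.8500 / (0.65·0.8500 + 0.55·0.1500) ≈ 0.8701
After a quality check='flag': P(line X) = 0.7·0.8701 / (0.7·0.8701 + 0.85·0.1299) ≈ 0.8465
After a trace-element assay='match': P(line X) = 0.35·0.8465 / (0.35·0.8465 + 0.45·0.1535) ≈ 0.8109
After a quality check='pass': P(line X) = 0.3·0.8109 / (0.3·0.8109 + 0.15·0.1891) ≈ 0.8956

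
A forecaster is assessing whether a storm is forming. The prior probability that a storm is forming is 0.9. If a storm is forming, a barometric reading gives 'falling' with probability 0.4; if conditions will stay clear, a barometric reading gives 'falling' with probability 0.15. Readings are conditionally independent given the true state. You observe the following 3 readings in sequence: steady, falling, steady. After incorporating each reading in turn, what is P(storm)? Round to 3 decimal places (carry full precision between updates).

After 'steady': P(storm) = 0.6·0.9000 / (0.6·0.9000 + 0.85·0.1000) ≈ 0.8640
After 'falling': P(storm) = 0.4·0.8640 / (0.4·0.8640 + 0.15·0.1360) ≈ 0.9443
After 'steady': P(storm) = 0.6·0.9443 / (0.6·0.9443 + 0.85·0.0557) ≈ 0.9228

0.923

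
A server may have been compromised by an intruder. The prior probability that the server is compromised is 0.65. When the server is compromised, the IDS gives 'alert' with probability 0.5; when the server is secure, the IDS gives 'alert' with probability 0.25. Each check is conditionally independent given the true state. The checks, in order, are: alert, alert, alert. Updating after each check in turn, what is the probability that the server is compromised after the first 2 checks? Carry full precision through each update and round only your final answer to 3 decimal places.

0.881

After 'alert': P(compromised) = 0.5·0.6500 / (0.5·0.6500 + 0.25·0.3500) ≈ 0.7879
After 'alert': P(compromised) = 0.5·0.7879 / (0.5·0.7879 + 0.25·0.2121) ≈ 0.8814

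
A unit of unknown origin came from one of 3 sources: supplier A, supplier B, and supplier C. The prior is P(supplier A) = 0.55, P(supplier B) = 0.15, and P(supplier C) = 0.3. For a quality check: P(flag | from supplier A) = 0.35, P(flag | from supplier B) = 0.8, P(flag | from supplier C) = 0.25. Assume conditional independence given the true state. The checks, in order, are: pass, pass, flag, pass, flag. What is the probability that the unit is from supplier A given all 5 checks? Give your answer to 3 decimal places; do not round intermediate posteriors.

After 'pass': normaliser = 0.65·0.5500 + 0.2·0.1500 + 0.75·0.3000; P(supplier A) ≈ 0.5837, P(supplier B) ≈ 0.0490, P(supplier C) ≈ 0.3673
After 'pass': normaliser = 0.65·0.5837 + 0.2·0.0490 + 0.75·0.3673; P(supplier A) ≈ 0.5708, P(supplier B) ≈ 0.0147, P(supplier C) ≈ 0.4145
After 'flag': normaliser = 0.35·0.5708 + 0.8·0.0147 + 0.25·0.4145; P(supplier A) ≈ 0.6338, P(supplier B) ≈ 0.0374, P(supplier C) ≈ 0.3288
After 'pass': normaliser = 0.65·0.6338 + 0.2·0.0374 + 0.75·0.3288; P(supplier A) ≈ 0.6186, P(supplier B) ≈ 0.0112, P(supplier C) ≈ 0.3702
After 'flag': normaliser = 0.35·0.6186 + 0.8·0.0112 + 0.25·0.3702; P(supplier A) ≈ 0.6807, P(supplier B) ≈ 0.0283, P(supplier C) ≈ 0.2910

0.681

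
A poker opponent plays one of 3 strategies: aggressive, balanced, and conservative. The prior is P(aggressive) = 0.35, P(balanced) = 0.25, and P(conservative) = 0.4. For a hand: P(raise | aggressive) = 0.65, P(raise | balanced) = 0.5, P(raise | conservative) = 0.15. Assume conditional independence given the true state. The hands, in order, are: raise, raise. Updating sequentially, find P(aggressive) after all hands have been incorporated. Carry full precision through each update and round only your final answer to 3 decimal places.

After 'raise': normaliser = 0.65·0.3500 + 0.5·0.2500 + 0.15·0.4000; P(aggressive) ≈ 0.5515, P(balanced) ≈ 0.3030, P(conservative) ≈ 0.1455
After 'raise': normaliser = 0.65·0.5515 + 0.5·0.3030 + 0.15·0.1455; P(aggressive) ≈ 0.6741, P(balanced) ≈ 0.2849, P(conservative) ≈ 0.0410

0.674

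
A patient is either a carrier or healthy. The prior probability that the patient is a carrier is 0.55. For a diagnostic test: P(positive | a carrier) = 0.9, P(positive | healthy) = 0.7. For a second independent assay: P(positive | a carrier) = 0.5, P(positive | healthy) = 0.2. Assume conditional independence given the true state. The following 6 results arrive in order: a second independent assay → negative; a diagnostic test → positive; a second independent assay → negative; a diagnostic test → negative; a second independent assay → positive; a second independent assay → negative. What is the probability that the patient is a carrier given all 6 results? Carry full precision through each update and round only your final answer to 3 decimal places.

0.242

Each posterior becomes the prior for the next update.
After a second independent assay='negative': P(carrier) = 0.5·0.5500 / (0.5·0.5500 + 0.8·0.4500) ≈ 0.4331
After a diagnostic test='positive': P(carrier) = 0.9·0.4331 / (0.9·0.4331 + 0.7·0.5669) ≈ 0.4955
After a second independent assay='negative': P(carrier) = 0.5·0.4955 / (0.5·0.4955 + 0.8·0.5045) ≈ 0.3804
After a diagnostic test='negative': P(carrier) = 0.1·0.3804 / (0.1·0.3804 + 0.3·0.6196) ≈ 0.1699
After a second independent assay='positive': P(carrier) = 0.5·0.1699 / (0.5·0.1699 + 0.2·0.8301) ≈ 0.3384
After a second independent assay='negative': P(carrier) = 0.5·0.3384 / (0.5·0.3384 + 0.8·0.6616) ≈ 0.2423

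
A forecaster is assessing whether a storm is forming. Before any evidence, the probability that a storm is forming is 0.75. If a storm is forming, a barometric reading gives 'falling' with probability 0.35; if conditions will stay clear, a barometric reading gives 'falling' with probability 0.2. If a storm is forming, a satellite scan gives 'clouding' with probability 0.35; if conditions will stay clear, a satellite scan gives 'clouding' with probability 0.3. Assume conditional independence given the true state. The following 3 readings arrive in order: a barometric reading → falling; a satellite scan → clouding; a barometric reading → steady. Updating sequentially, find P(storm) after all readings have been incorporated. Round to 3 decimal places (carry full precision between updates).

After a barometric reading='falling': P(storm) = 0.35·0.7500 / (0.35·0.7500 + 0.2·0.2500) ≈ 0.8400
After a satellite scan='clouding': P(storm) = 0.35·0.8400 / (0.35·0.8400 + 0.3·0.1600) ≈ 0.8596
After a barometric reading='steady': P(storm) = 0.65·0.8596 / (0.65·0.8596 + 0.8·0.1404) ≈ 0.8327

0.833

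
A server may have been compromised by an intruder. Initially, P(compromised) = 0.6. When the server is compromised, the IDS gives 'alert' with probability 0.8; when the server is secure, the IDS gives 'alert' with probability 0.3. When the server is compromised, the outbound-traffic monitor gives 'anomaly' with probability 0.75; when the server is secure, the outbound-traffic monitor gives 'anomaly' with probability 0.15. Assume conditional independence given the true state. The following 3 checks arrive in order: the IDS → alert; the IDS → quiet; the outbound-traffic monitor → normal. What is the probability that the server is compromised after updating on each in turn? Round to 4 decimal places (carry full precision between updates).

0.2516

After the IDS='alert': P(compromised) = 0.8·0.6000 / (0.8·0.6000 + 0.3·0.4000) ≈ 0.8000
After the IDS='quiet': P(compromised) = 0.2·0.8000 / (0.2·0.8000 + 0.7·0.2000) ≈ 0.5333
After the outbound-traffic monitor='normal': P(compromised) = 0.25·0.5333 / (0.25·0.5333 + 0.85·0.4667) ≈ 0.2516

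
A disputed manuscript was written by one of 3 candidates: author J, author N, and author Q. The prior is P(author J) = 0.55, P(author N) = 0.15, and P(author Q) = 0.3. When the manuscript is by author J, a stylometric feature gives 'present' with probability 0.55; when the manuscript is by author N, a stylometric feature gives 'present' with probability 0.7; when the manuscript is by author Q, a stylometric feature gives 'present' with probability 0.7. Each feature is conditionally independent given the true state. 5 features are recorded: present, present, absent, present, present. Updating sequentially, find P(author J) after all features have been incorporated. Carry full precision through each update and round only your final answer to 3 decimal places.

0.411

Apply Bayes' rule sequentially, carrying P(author J) forward.
After 'present': normaliser = 0.55·0.5500 + 0.7·0.1500 + 0.7·0.3000; P(author J) ≈ 0.4899, P(author N) ≈ 0.1700, P(author Q) ≈ 0.3401
After 'present': normaliser = 0.55·0.4899 + 0.7·0.1700 + 0.7·0.3401; P(author J) ≈ 0.4300, P(author N) ≈ 0.1900, P(author Q) ≈ 0.3800
After 'absent': normaliser = 0.45·0.4300 + 0.3·0.1900 + 0.3·0.3800; P(author J) ≈ 0.5309, P(author N) ≈ 0.1564, P(author Q) ≈ 0.3127
After 'present': normaliser = 0.55·0.5309 + 0.7·0.1564 + 0.7·0.3127; P(author J) ≈ 0.4707, P(author N) ≈ 0.1764, P(author Q) ≈ 0.3529
After 'present': normaliser = 0.55·0.4707 + 0.7·0.1764 + 0.7·0.3529; P(author J) ≈ 0.4113, P(author N) ≈ 0.1962, P(author Q) ≈ 0.3925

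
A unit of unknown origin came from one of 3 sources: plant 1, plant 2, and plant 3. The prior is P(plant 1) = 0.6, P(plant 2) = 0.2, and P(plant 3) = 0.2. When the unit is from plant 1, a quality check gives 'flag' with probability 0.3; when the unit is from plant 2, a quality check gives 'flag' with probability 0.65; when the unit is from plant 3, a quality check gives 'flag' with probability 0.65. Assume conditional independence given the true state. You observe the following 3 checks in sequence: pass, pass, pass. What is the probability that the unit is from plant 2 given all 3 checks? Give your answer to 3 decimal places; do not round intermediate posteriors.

After 'pass': normaliser = 0.7·0.6000 + 0.35·0.2000 + 0.35·0.2000; P(plant 1) ≈ 0.7500, P(plant 2) ≈ 0.1250, P(plant 3) ≈ 0.1250
After 'pass': normaliser = 0.7·0.7500 + 0.35·0.1250 + 0.35·0.1250; P(plant 1) ≈ 0.8571, P(plant 2) ≈ 0.0714, P(plant 3) ≈ 0.0714
After 'pass': normaliser = 0.7·0.8571 + 0.35·0.0714 + 0.35·0.0714; P(plant 1) ≈ 0.9231, P(plant 2) ≈ 0.0385, P(plant 3) ≈ 0.0385

0.038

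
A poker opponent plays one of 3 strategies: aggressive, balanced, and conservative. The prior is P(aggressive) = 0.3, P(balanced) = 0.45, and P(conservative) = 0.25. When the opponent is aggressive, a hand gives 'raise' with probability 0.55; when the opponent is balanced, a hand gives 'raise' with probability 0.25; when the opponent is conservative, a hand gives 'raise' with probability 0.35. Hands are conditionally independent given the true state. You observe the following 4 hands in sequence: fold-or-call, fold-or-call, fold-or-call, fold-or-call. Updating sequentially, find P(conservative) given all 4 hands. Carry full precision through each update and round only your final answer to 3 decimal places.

0.224

After 'fold-or-call': normaliser = 0.45·0.3000 + 0.75·0.4500 + 0.65·0.2500; P(aggressive) ≈ 0.2126, P(balanced) ≈ 0.5315, P(conservative) ≈ 0.2559
After 'fold-or-call': normaliser = 0.45·0.2126 + 0.75·0.5315 + 0.65·0.2559; P(aggressive) ≈ 0.1448, P(balanced) ≈ 0.6034, P(conservative) ≈ 0.2518
After 'fold-or-call': normaliser = 0.45·0.1448 + 0.75·0.6034 + 0.65·0.2518; P(aggressive) ≈ 0.0956, P(balanced) ≈ 0.6642, P(conservative) ≈ 0.2402
After 'fold-or-call': normaliser = 0.45·0.0956 + 0.75·0.6642 + 0.65·0.2402; P(aggressive) ≈ 0.0617, P(balanced) ≈ 0.7144, P(conservative) ≈ 0.2239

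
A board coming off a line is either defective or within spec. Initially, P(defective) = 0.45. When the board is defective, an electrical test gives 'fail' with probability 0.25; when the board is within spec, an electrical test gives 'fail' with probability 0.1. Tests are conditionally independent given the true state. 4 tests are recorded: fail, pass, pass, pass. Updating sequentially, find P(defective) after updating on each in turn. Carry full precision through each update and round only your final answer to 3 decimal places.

Each posterior becomes the prior for the next update.
After 'fail': P(defective) = 0.25·0.4500 / (0.25·0.4500 + 0.1·0.5500) ≈ 0.6716
After 'pass': P(defective) = 0.75·0.6716 / (0.75·0.6716 + 0.9·0.3284) ≈ 0.6303
After 'pass': P(defective) = 0.75·0.6303 / (0.75·0.6303 + 0.9·0.3697) ≈ 0.5869
After 'pass': P(defective) = 0.75·0.5869 / (0.75·0.5869 + 0.9·0.4131) ≈ 0.5421

0.542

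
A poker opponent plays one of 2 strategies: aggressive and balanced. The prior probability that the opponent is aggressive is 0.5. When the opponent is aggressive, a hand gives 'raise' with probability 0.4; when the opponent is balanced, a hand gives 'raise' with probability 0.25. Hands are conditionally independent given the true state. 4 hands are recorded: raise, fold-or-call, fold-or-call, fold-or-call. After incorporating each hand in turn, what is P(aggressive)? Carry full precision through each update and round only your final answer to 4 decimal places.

0.4503

After 'raise': P(aggressive) = 0.4·0.5000 / (0.4·0.5000 + 0.25·0.5000) ≈ 0.6154
After 'fold-or-call': P(aggressive) = 0.6·0.6154 / (0.6·0.6154 + 0.75·0.3846) ≈ 0.5614
After 'fold-or-call': P(aggressive) = 0.6·0.5614 / (0.6·0.5614 + 0.75·0.4386) ≈ 0.5059
After 'fold-or-call': P(aggressive) = 0.6·0.5059 / (0.6·0.5059 + 0.75·0.4941) ≈ 0.4503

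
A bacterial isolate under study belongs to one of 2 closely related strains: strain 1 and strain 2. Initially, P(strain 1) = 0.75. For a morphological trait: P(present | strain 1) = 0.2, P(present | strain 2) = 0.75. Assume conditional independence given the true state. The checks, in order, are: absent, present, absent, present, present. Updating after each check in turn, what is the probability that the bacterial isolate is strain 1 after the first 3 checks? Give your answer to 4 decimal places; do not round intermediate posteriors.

After 'absent': P(strain 1) = 0.8·0.7500 / (0.8·0.7500 + 0.25·0.2500) ≈ 0.9057
After 'present': P(strain 1) = 0.2·0.9057 / (0.2·0.9057 + 0.75·0.0943) ≈ 0.7191
After 'absent': P(strain 1) = 0.8·0.7191 / (0.8·0.7191 + 0.25·0.2809) ≈ 0.8912

0.8912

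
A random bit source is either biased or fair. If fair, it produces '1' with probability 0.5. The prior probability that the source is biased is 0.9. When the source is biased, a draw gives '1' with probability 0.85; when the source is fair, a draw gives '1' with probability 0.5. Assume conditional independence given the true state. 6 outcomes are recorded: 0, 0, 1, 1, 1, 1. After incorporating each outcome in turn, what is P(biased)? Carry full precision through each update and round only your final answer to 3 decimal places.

After '0': P(biased) = 0.15·0.9000 / (0.15·0.9000 + 0.5·0.1000) ≈ 0.7297
After '0': P(biased) = 0.15·0.7297 / (0.15·0.7297 + 0.5·0.2703) ≈ 0.4475
After '1': P(biased) = 0.85·0.4475 / (0.85·0.4475 + 0.5·0.5525) ≈ 0.5793
After '1': P(biased) = 0.85·0.5793 / (0.85·0.5793 + 0.5·0.4207) ≈ 0.7007
After '1': P(biased) = 0.85·0.7007 / (0.85·0.7007 + 0.5·0.2993) ≈ 0.7992
After '1': P(biased) = 0.85·0.7992 / (0.85·0.7992 + 0.5·0.2008) ≈ 0.8712

0.871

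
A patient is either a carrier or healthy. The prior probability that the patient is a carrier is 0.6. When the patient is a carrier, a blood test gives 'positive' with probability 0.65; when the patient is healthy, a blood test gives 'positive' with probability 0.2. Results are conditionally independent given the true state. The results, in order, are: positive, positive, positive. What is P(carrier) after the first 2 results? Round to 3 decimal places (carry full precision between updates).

0.941

After 'positive': P(carrier) = 0.65·0.6000 / (0.65·0.6000 + 0.2·0.4000) ≈ 0.8298
After 'positive': P(carrier) = 0.65·0.8298 / (0.65·0.8298 + 0.2·0.1702) ≈ 0.9406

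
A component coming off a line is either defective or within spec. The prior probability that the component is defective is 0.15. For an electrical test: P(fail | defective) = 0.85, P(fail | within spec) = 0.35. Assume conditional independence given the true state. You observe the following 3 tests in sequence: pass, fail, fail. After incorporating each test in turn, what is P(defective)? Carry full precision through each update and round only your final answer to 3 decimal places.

After 'pass': P(defective) = 0.15·0.1500 / (0.15·0.1500 + 0.65·0.8500) ≈ 0.0391
After 'fail': P(defective) = 0.85·0.0391 / (0.85·0.0391 + 0.35·0.9609) ≈ 0.0900
After 'fail': P(defective) = 0.85·0.0900 / (0.85·0.0900 + 0.35·0.9100) ≈ 0.1937

0.194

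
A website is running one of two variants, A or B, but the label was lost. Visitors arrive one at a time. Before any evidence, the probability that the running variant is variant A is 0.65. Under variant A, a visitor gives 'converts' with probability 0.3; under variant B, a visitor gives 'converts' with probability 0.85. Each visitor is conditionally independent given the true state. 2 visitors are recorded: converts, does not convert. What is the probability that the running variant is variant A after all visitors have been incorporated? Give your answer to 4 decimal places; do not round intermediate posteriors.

0.7536

After 'converts': P(A) = 0.3·0.6500 / (0.3·0.6500 + 0.85·0.3500) ≈ 0.3959
After 'does not convert': P(A) = 0.7·0.3959 / (0.7·0.3959 + 0.15·0.6041) ≈ 0.7536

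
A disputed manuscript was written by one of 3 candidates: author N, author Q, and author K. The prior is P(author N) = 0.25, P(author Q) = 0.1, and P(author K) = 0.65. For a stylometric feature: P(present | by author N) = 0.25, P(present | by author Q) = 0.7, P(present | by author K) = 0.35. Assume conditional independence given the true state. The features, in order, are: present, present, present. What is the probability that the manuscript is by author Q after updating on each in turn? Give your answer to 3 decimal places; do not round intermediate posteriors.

0.519

Apply Bayes' rule sequentially, carrying P(author Q) forward.
After 'present': normaliser = 0.25·0.2500 + 0.7·0.1000 + 0.35·0.6500; P(author N) ≈ 0.1736, P(author Q) ≈ 0.1944, P(author K) ≈ 0.6319
After 'present': normaliser = 0.25·0.1736 + 0.7·0.1944 + 0.35·0.6319; P(author N) ≈ 0.1083, P(author Q) ≈ 0.3397, P(author K) ≈ 0.5520
After 'present': normaliser = 0.25·0.1083 + 0.7·0.3397 + 0.35·0.5520; P(author N) ≈ 0.0591, P(author Q) ≈ 0.5191, P(author K) ≈ 0.4218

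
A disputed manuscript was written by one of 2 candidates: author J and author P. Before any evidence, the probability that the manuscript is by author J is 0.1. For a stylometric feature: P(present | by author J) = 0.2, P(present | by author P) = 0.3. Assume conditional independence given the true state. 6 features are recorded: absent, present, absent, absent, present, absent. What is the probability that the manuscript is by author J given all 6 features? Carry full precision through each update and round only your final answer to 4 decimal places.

0.0777

After 'absent': P(author J) = 0.8·0.1000 / (0.8·0.1000 + 0.7·0.9000) ≈ 0.1127
After 'present': P(author J) = 0.2·0.1127 / (0.2·0.1127 + 0.3·0.8873) ≈ 0.0780
After 'absent': P(author J) = 0.8·0.0780 / (0.8·0.0780 + 0.7·0.9220) ≈ 0.0882
After 'absent': P(author J) = 0.8·0.0882 / (0.8·0.0882 + 0.7·0.9118) ≈ 0.0996
After 'present': P(author J) = 0.2·0.0996 / (0.2·0.0996 + 0.3·0.9004) ≈ 0.0687
After 'absent': P(author J) = 0.8·0.0687 / (0.8·0.0687 + 0.7·0.9313) ≈ 0.0777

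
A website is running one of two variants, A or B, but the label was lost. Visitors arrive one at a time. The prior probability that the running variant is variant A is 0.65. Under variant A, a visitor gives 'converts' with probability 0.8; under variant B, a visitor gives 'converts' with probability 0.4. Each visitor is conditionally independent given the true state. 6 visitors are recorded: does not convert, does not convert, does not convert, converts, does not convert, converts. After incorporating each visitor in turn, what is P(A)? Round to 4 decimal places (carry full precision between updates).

0.0840

After 'does not convert': P(A) = 0.2·0.6500 / (0.2·0.6500 + 0.6·0.3500) ≈ 0.3824
After 'does not convert': P(A) = 0.2·0.3824 / (0.2·0.3824 + 0.6·0.6176) ≈ 0.1711
After 'does not convert': P(A) = 0.2·0.1711 / (0.2·0.1711 + 0.6·0.8289) ≈ 0.0644
After 'converts': P(A) = 0.8·0.0644 / (0.8·0.0644 + 0.4·0.9356) ≈ 0.1209
After 'does not convert': P(A) = 0.2·0.1209 / (0.2·0.1209 + 0.6·0.8791) ≈ 0.0438
After 'converts': P(A) = 0.8·0.0438 / (0.8·0.0438 + 0.4·0.9562) ≈ 0.0840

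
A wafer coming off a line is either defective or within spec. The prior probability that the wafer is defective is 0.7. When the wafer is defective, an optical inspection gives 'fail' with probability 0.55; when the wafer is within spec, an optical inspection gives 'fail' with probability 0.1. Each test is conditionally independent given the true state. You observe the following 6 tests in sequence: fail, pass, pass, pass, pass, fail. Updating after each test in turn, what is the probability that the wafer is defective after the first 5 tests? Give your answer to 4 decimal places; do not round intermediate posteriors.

After 'fail': P(defective) = 0.55·0.7000 / (0.55·0.7000 + 0.1·0.3000) ≈ 0.9277
After 'pass': P(defective) = 0.45·0.9277 / (0.45·0.9277 + 0.9·0.0723) ≈ 0.8652
After 'pass': P(defective) = 0.45·0.8652 / (0.45·0.8652 + 0.9·0.1348) ≈ 0.7624
After 'pass': P(defective) = 0.45·0.7624 / (0.45·0.7624 + 0.9·0.2376) ≈ 0.6160
After 'pass': P(defective) = 0.45·0.6160 / (0.45·0.6160 + 0.9·0.3840) ≈ 0.4451

0.4451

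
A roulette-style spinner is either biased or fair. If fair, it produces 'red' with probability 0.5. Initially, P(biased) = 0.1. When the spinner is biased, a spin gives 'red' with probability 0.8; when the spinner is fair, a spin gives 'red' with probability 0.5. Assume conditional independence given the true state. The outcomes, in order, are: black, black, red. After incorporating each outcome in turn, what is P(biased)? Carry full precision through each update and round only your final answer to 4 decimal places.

After 'black': P(biased) = 0.2·0.1000 / (0.2·0.1000 + 0.5·0.9000) ≈ 0.0426
After 'black': P(biased) = 0.2·0.0426 / (0.2·0.0426 + 0.5·0.9574) ≈ 0.0175
After 'red': P(biased) = 0.8·0.0175 / (0.8·0.0175 + 0.5·0.9825) ≈ 0.0277

0.0277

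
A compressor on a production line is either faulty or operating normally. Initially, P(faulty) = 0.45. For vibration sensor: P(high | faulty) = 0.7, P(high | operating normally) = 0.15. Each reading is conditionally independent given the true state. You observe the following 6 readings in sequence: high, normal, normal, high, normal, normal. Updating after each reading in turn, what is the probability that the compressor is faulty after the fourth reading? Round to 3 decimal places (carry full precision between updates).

0.689

After 'high': P(faulty) = 0.7·0.4500 / (0.7·0.4500 + 0.15·0.5500) ≈ 0.7925
After 'normal': P(faulty) = 0.3·0.7925 / (0.3·0.7925 + 0.85·0.2075) ≈ 0.5740
After 'normal': P(faulty) = 0.3·0.5740 / (0.3·0.5740 + 0.85·0.4260) ≈ 0.3223
After 'high': P(faulty) = 0.7·0.3223 / (0.7·0.3223 + 0.15·0.6777) ≈ 0.6894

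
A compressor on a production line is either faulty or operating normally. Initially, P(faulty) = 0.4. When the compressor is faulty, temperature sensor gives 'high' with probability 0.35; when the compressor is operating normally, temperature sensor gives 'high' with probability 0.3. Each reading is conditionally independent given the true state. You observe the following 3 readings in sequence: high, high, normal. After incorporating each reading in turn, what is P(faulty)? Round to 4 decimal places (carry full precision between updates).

After 'high': P(faulty) = 0.35·0.4000 / (0.35·0.4000 + 0.3·0.6000) ≈ 0.4375
After 'high': P(faulty) = 0.35·0.4375 / (0.35·0.4375 + 0.3·0.5625) ≈ 0.4757
After 'normal': P(faulty) = 0.65·0.4757 / (0.65·0.4757 + 0.7·0.5243) ≈ 0.4573

0.4573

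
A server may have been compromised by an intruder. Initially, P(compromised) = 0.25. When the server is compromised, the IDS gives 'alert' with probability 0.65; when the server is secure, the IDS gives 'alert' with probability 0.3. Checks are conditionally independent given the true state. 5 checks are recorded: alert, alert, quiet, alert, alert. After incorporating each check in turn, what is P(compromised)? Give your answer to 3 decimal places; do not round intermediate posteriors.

0.786

Apply Bayes' rule sequentially, carrying P(compromised) forward.
After 'alert': P(compromised) = 0.65·0.2500 / (0.65·0.2500 + 0.3·0.7500) ≈ 0.4194
After 'alert': P(compromised) = 0.65·0.4194 / (0.65·0.4194 + 0.3·0.5806) ≈ 0.6101
After 'quiet': P(compromised) = 0.35·0.6101 / (0.35·0.6101 + 0.7·0.3899) ≈ 0.4390
After 'alert': P(compromised) = 0.65·0.4390 / (0.65·0.4390 + 0.3·0.5610) ≈ 0.6290
After 'alert': P(compromised) = 0.65·0.6290 / (0.65·0.6290 + 0.3·0.3710) ≈ 0.7860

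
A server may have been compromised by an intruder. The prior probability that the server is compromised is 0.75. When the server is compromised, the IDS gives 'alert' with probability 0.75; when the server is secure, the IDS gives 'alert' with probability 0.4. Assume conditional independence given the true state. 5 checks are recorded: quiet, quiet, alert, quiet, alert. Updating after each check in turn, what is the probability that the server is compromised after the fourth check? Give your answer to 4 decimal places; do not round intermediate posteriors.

After 'quiet': P(compromised) = 0.25·0.7500 / (0.25·0.7500 + 0.6·0.2500) ≈ 0.5556
After 'quiet': P(compromised) = 0.25·0.5556 / (0.25·0.5556 + 0.6·0.4444) ≈ 0.3425
After 'alert': P(compromised) = 0.75·0.3425 / (0.75·0.3425 + 0.4·0.6575) ≈ 0.4941
After 'quiet': P(compromised) = 0.25·0.4941 / (0.25·0.4941 + 0.6·0.5059) ≈ 0.2892

0.2892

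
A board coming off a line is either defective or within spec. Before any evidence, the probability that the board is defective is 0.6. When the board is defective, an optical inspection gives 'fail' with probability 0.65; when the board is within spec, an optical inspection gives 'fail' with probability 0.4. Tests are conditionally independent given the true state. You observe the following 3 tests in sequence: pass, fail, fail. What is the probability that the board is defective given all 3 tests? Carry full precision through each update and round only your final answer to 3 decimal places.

0.698

After 'pass': P(defective) = 0.35·0.6000 / (0.35·0.6000 + 0.6·0.4000) ≈ 0.4667
After 'fail': P(defective) = 0.65·0.4667 / (0.65·0.4667 + 0.4·0.5333) ≈ 0.5871
After 'fail': P(defective) = 0.65·0.5871 / (0.65·0.5871 + 0.4·0.4129) ≈ 0.6979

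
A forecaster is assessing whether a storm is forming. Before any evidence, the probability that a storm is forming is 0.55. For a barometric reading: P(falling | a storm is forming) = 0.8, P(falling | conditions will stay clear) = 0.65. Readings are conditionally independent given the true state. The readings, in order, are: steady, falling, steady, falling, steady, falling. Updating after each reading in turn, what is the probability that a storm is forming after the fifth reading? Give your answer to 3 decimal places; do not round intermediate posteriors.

0.257

Each posterior becomes the prior for the next update.
After 'steady': P(storm) = 0.2·0.5500 / (0.2·0.5500 + 0.35·0.4500) ≈ 0.4112
After 'falling': P(storm) = 0.8·0.4112 / (0.8·0.4112 + 0.65·0.5888) ≈ 0.4622
After 'steady': P(storm) = 0.2·0.4622 / (0.2·0.4622 + 0.35·0.5378) ≈ 0.3294
After 'falling': P(storm) = 0.8·0.3294 / (0.8·0.3294 + 0.65·0.6706) ≈ 0.3768
After 'steady': P(storm) = 0.2·0.3768 / (0.2·0.3768 + 0.35·0.6232) ≈ 0.2568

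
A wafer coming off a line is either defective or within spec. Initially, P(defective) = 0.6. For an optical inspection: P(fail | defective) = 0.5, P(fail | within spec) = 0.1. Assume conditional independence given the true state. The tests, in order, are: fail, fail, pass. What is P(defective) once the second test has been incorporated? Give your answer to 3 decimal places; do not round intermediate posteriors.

After 'fail': P(defective) = 0.5·0.6000 / (0.5·0.6000 + 0.1·0.4000) ≈ 0.8824
After 'fail': P(defective) = 0.5·0.8824 / (0.5·0.8824 + 0.1·0.1176) ≈ 0.9740

0.974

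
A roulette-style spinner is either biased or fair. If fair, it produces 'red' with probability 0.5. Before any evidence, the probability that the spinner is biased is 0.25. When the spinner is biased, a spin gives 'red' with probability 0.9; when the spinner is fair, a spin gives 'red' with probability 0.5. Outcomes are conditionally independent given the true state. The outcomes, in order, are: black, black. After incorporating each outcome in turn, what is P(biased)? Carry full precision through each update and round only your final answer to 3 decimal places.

Apply Bayes' rule sequentially, carrying P(biased) forward.
After 'black': P(biased) = 0.1·0.2500 / (0.1·0.2500 + 0.5·0.7500) ≈ 0.0625
After 'black': P(biased) = 0.1·0.0625 / (0.1·0.0625 + 0.5·0.9375) ≈ 0.0132

0.013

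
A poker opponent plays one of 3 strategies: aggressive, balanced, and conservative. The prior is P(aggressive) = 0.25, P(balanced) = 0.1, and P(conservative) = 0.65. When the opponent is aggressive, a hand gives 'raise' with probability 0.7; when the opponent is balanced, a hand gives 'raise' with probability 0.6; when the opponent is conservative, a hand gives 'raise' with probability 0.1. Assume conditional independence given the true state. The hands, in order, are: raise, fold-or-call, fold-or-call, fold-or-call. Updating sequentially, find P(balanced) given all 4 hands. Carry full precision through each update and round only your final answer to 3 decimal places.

0.069

Each posterior becomes the prior for the next update.
After 'raise': normaliser = 0.7·0.2500 + 0.6·0.1000 + 0.1·0.6500; P(aggressive) ≈ 0.5833, P(balanced) ≈ 0.2000, P(conservative) ≈ 0.2167
After 'fold-or-call': normaliser = 0.3·0.5833 + 0.4·0.2000 + 0.9·0.2167; P(aggressive) ≈ 0.3889, P(balanced) ≈ 0.1778, P(conservative) ≈ 0.4333
After 'fold-or-call': normaliser = 0.3·0.3889 + 0.4·0.1778 + 0.9·0.4333; P(aggressive) ≈ 0.2019, P(balanced) ≈ 0.1231, P(conservative) ≈ 0.6750
After 'fold-or-call': normaliser = 0.3·0.2019 + 0.4·0.1231 + 0.9·0.6750; P(aggressive) ≈ 0.0845, P(balanced) ≈ 0.0686, P(conservative) ≈ 0.8469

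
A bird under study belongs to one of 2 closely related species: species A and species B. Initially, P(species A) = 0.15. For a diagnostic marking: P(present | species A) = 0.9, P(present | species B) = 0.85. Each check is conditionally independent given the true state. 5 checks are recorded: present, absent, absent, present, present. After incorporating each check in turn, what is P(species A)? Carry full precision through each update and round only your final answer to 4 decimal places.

After 'present': P(species A) = 0.9·0.1500 / (0.9·0.1500 + 0.85·0.8500) ≈ 0.1574
After 'absent': P(species A) = 0.1·0.1574 / (0.1·0.1574 + 0.15·0.8426) ≈ 0.1108
After 'absent': P(species A) = 0.1·0.1108 / (0.1·0.1108 + 0.15·0.8892) ≈ 0.0767
After 'present': P(species A) = 0.9·0.0767 / (0.9·0.0767 + 0.85·0.9233) ≈ 0.0808
After 'present': P(species A) = 0.9·0.0808 / (0.9·0.0808 + 0.85·0.9192) ≈ 0.0852

0.0852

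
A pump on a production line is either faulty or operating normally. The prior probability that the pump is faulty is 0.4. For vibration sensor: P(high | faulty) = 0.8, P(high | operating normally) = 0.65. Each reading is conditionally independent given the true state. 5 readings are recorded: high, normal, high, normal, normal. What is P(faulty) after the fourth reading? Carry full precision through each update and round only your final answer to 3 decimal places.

Each posterior becomes the prior for the next update.
After 'high': P(faulty) = 0.8·0.4000 / (0.8·0.4000 + 0.65·0.6000) ≈ 0.4507
After 'normal': P(faulty) = 0.2·0.4507 / (0.2·0.4507 + 0.35·0.5493) ≈ 0.3192
After 'high': P(faulty) = 0.8·0.3192 / (0.8·0.3192 + 0.65·0.6808) ≈ 0.3659
After 'normal': P(faulty) = 0.2·0.3659 / (0.2·0.3659 + 0.35·0.6341) ≈ 0.2480

0.248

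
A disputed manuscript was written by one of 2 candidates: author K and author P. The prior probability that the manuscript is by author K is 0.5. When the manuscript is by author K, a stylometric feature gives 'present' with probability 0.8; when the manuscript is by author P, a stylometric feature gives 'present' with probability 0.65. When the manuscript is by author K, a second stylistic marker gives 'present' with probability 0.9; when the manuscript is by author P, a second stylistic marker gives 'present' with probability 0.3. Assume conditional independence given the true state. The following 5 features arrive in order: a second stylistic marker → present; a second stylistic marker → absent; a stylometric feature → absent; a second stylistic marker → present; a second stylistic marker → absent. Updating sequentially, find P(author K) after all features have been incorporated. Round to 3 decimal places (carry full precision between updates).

0.095

Apply Bayes' rule sequentially, carrying P(author K) forward.
After a second stylistic marker='present': P(author K) = 0.9·0.5000 / (0.9·0.5000 + 0.3·0.5000) ≈ 0.7500
After a second stylistic marker='absent': P(author K) = 0.1·0.7500 / (0.1·0.7500 + 0.7·0.2500) ≈ 0.3000
After a stylometric feature='absent': P(author K) = 0.2·0.3000 / (0.2·0.3000 + 0.35·0.7000) ≈ 0.1967
After a second stylistic marker='present': P(author K) = 0.9·0.1967 / (0.9·0.1967 + 0.3·0.8033) ≈ 0.4235
After a second stylistic marker='absent': P(author K) = 0.1·0.4235 / (0.1·0.4235 + 0.7·0.5765) ≈ 0.0950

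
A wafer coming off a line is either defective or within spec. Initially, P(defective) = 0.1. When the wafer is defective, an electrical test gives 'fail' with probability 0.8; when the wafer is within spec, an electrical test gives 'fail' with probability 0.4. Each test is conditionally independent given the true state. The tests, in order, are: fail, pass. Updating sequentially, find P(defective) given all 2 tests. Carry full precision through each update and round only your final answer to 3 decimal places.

After 'fail': P(defective) = 0.8·0.1000 / (0.8·0.1000 + 0.4·0.9000) ≈ 0.1818
After 'pass': P(defective) = 0.2·0.1818 / (0.2·0.1818 + 0.6·0.8182) ≈ 0.0690

0.069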